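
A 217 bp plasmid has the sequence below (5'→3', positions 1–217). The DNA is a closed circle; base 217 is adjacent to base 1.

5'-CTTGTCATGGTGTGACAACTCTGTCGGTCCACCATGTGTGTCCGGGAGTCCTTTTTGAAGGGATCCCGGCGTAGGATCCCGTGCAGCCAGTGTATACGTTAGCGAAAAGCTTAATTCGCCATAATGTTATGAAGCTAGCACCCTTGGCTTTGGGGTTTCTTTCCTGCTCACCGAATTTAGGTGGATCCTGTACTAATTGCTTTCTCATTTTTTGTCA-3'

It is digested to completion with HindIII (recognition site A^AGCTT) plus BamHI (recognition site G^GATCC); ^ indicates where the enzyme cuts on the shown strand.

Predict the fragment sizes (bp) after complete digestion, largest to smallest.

95, 76, 33, 13 bp

The HindIII site (AAGCTT) starts at position 107.
HindIII cuts after the first base of each site, so after position 107.
BamHI sites (GGATCC) start at positions 61, 74, 183.
BamHI cuts after the first base of each site, so after positions 61, 74, 183.
Combined cut positions: 61, 74, 107, 183.
Circular molecule, 4 cuts → 4 fragments:
  62–74 → 13 bp
  75–107 → 33 bp
  108–183 → 76 bp
  184–217 then 1–61 → 34 + 61 = 95 bp
Sorted largest to smallest: 95, 76, 33, 13 bp.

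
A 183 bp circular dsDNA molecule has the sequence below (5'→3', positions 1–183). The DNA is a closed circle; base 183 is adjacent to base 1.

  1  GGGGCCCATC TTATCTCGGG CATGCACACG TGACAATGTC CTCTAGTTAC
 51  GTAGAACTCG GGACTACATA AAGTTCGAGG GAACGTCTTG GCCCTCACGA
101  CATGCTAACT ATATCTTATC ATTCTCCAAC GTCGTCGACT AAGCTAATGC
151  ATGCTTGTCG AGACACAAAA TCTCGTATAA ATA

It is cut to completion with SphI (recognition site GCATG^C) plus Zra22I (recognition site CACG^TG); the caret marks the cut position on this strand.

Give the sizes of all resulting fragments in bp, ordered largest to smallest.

123, 54, 6 bp

SphI sites (GCATGC) start at positions 20, 149.
SphI cuts after base 5 of each site (before the last base), so after positions 24, 153.
The Zra22I site (CACGTG) starts at position 27.
Zra22I cuts after base 4 of each site, so after position 30.
Combined cut positions: 24, 30, 153.
Circular molecule, 3 cuts → 3 fragments:
  25–30 → 6 bp
  31–153 → 123 bp
  154–183 then 1–24 → 30 + 24 = 54 bp
Sorted largest to smallest: 123, 54, 6 bp.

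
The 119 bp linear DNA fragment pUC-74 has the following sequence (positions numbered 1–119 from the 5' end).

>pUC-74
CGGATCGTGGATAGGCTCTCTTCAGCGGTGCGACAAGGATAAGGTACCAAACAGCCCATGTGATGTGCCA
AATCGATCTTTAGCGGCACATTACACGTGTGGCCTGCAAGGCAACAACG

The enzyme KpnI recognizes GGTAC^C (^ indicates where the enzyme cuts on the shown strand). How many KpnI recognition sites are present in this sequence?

1

GGTACC occurs starting at position 43.
KpnI cuts at 1 site.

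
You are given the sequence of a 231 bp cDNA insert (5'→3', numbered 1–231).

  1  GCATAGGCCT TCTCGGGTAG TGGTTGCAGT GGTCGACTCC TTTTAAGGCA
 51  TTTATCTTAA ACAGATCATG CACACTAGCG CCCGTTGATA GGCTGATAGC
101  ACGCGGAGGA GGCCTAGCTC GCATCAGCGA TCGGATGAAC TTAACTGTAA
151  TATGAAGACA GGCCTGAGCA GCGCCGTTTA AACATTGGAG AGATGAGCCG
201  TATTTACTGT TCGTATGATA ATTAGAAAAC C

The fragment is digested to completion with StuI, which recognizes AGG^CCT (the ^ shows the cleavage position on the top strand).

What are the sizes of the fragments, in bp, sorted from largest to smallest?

StuI sites (AGGCCT) start at positions 5, 110, 160.
StuI cuts after base 3 of each site, so after positions 7, 112, 162.
Linear molecule, 3 cuts → 4 fragments:
  1–7 → 7 bp
  8–112 → 105 bp
  113–162 → 50 bp
  163–231 → 69 bp
Sorted largest to smallest: 105, 69, 50, 7 bp.

105, 69, 50, 7 bp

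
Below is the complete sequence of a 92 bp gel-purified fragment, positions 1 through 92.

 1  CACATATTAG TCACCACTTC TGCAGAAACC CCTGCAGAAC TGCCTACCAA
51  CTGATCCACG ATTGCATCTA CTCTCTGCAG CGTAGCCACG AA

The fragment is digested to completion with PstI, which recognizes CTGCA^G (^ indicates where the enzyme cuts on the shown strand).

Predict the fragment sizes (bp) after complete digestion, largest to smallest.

PstI sites (CTGCAG) start at positions 20, 32, 75.
PstI cuts after base 5 of each site (before the last base), so after positions 24, 36, 79.
Linear molecule, 3 cuts → 4 fragments:
  1–24 → 24 bp
  25–36 → 12 bp
  37–79 → 43 bp
  80–92 → 13 bp
Sorted largest to smallest: 43, 24, 13, 12 bp.

43, 24, 13, 12 bp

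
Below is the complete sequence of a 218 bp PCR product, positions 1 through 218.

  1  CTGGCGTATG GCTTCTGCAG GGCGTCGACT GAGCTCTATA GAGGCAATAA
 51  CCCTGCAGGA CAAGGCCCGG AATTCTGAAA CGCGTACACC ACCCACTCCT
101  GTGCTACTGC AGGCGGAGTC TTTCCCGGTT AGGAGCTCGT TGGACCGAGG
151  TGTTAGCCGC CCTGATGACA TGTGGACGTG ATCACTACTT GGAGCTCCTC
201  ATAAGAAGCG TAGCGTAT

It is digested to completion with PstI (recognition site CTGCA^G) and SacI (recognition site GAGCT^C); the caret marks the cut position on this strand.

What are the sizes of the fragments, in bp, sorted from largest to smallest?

PstI sites (CTGCAG) start at positions 15, 53, 107.
PstI cuts after base 5 of each site (before the last base), so after positions 19, 57, 111.
SacI sites (GAGCTC) start at positions 31, 133, 192.
SacI cuts after base 5 of each site (before the last base), so after positions 35, 137, 196.
Combined cut positions: 19, 35, 57, 111, 137, 196.
Linear molecule, 6 cuts → 7 fragments:
  1–19 → 19 bp
  20–35 → 16 bp
  36–57 → 22 bp
  58–111 → 54 bp
  112–137 → 26 bp
  138–196 → 59 bp
  197–218 → 22 bp
Sorted largest to smallest: 59, 54, 26, 22, 22, 19, 16 bp.

59, 54, 26, 22, 22, 19, 16 bp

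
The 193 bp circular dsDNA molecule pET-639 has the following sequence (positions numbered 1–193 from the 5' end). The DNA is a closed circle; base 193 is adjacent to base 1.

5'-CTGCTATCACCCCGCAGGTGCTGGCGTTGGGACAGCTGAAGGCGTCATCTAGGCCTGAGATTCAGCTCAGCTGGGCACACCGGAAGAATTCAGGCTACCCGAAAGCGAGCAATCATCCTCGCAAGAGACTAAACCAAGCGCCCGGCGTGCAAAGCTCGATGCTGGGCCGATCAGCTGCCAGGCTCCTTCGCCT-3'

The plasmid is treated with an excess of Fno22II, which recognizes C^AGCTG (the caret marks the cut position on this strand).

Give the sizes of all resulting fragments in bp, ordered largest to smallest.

Fno22II sites (CAGCTG) start at positions 33, 68, 172.
Fno22II cuts after the first base of each site, so after positions 33, 68, 172.
Circular molecule, 3 cuts → 3 fragments:
  34–68 → 35 bp
  69–172 → 104 bp
  173–193 then 1–33 → 21 + 33 = 54 bp
Sorted largest to smallest: 104, 54, 35 bp.

104, 54, 35 bp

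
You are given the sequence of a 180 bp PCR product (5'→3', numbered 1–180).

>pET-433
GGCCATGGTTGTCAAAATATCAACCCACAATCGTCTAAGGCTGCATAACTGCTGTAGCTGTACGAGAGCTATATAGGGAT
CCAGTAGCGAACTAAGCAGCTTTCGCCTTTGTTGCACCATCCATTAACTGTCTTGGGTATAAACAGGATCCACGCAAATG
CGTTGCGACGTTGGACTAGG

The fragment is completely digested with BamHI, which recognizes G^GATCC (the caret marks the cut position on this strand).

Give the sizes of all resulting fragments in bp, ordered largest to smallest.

77, 69, 34 bp

BamHI sites (GGATCC) start at positions 77, 146.
BamHI cuts after the first base of each site, so after positions 77, 146.
Linear molecule, 2 cuts → 3 fragments:
  1–77 → 77 bp
  78–146 → 69 bp
  147–180 → 34 bp
Sorted largest to smallest: 77, 69, 34 bp.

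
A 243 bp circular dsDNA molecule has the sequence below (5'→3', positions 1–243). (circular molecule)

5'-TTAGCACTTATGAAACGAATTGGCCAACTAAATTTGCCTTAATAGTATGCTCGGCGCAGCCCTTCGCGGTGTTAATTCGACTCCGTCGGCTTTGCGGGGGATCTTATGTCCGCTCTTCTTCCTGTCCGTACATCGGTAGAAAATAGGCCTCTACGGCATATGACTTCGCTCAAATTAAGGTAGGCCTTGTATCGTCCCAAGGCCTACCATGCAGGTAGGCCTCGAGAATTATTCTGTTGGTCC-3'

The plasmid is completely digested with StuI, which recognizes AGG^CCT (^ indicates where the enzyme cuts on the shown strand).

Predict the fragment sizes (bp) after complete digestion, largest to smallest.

171, 37, 18, 17 bp

StuI sites (AGGCCT) start at positions 145, 182, 200, 217.
StuI cuts after base 3 of each site, so after positions 147, 184, 202, 219.
Circular molecule, 4 cuts → 4 fragments:
  148–184 → 37 bp
  185–202 → 18 bp
  203–219 → 17 bp
  220–243 then 1–147 → 24 + 147 = 171 bp
Sorted largest to smallest: 171, 37, 18, 17 bp.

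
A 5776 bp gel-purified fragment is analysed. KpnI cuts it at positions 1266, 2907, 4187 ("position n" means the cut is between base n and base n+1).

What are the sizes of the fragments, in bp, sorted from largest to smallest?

1641, 1589, 1280, 1266 bp

Linear molecule, 3 cuts → 4 fragments:
  1266 − 0 = 1266 bp
  2907 − 1266 = 1641 bp
  4187 − 2907 = 1280 bp
  5776 − 4187 = 1589 bp
Sorted largest to smallest: 1641, 1589, 1280, 1266 bp.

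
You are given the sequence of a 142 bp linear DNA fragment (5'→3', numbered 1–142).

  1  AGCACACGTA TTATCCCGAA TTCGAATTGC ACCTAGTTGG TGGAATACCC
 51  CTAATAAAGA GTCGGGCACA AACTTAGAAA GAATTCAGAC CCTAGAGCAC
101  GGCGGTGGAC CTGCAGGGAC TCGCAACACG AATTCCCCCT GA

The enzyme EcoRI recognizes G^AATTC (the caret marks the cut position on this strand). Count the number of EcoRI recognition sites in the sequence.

3

GAATTC occurs starting at positions 18, 81, 130.
EcoRI cuts at 3 sites.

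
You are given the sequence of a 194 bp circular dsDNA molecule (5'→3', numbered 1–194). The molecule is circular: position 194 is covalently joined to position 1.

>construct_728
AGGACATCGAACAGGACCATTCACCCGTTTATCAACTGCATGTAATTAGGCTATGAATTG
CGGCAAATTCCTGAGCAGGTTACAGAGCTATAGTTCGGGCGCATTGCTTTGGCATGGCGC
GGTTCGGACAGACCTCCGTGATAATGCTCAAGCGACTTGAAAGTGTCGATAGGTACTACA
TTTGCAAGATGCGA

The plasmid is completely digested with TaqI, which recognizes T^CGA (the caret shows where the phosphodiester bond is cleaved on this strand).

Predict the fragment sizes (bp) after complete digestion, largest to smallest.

TaqI sites (TCGA) start at positions 7, 166.
TaqI cuts after the first base of each site, so after positions 7, 166.
Circular molecule, 2 cuts → 2 fragments:
  8–166 → 159 bp
  167–194 then 1–7 → 28 + 7 = 35 bp
Sorted largest to smallest: 159, 35 bp.

159, 35 bp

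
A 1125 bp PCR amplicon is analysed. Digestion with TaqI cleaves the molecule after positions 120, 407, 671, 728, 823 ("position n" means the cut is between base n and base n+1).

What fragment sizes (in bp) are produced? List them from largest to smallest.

302, 287, 264, 120, 95, 57 bp

Linear molecule, 5 cuts → 6 fragments:
  120 − 0 = 120 bp
  407 − 120 = 287 bp
  671 − 407 = 264 bp
  728 − 671 = 57 bp
  823 − 728 = 95 bp
  1125 − 823 = 302 bp
Sorted largest to smallest: 302, 287, 264, 120, 95, 57 bp.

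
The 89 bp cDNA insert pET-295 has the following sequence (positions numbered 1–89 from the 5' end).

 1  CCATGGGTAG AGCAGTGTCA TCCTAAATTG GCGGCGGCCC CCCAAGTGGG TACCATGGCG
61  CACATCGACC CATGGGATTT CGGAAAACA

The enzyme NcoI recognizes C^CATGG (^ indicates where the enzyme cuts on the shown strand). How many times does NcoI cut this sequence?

3

CCATGG occurs starting at positions 1, 53, 70.
NcoI cuts at 3 sites.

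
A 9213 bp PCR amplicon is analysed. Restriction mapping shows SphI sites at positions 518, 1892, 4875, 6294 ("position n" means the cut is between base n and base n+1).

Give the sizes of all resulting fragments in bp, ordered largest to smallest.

2983, 2919, 1419, 1374, 518 bp

Linear molecule, 4 cuts → 5 fragments:
  518 − 0 = 518 bp
  1892 − 518 = 1374 bp
  4875 − 1892 = 2983 bp
  6294 − 4875 = 1419 bp
  9213 − 6294 = 2919 bp
Sorted largest to smallest: 2983, 2919, 1419, 1374, 518 bp.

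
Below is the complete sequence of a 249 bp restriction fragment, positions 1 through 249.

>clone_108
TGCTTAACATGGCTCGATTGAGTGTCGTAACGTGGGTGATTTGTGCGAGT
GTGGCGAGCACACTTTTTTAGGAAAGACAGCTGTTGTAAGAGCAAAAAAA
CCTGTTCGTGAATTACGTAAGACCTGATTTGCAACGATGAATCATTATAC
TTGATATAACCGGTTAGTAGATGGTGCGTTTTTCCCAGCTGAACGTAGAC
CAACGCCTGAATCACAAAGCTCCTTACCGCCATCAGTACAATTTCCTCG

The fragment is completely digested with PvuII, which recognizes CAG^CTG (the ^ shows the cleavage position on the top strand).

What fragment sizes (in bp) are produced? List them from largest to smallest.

108, 80, 61 bp

PvuII sites (CAGCTG) start at positions 78, 186.
PvuII cuts after base 3 of each site, so after positions 80, 188.
Linear molecule, 2 cuts → 3 fragments:
  1–80 → 80 bp
  81–188 → 108 bp
  189–249 → 61 bp
Sorted largest to smallest: 108, 80, 61 bp.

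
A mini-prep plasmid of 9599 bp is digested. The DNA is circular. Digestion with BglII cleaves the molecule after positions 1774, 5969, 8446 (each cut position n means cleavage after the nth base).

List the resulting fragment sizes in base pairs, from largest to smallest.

Circular molecule, 3 cuts → 3 fragments:
  5969 − 1774 = 4195 bp
  8446 − 5969 = 2477 bp
  wrap: 9599 − 8446 + 1774 = 2927 bp
Sorted largest to smallest: 4195, 2927, 2477 bp.

4195, 2927, 2477 bp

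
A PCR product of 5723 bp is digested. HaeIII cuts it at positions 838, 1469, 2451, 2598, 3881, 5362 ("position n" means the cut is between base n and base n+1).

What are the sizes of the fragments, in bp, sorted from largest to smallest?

Linear molecule, 6 cuts → 7 fragments:
  838 − 0 = 838 bp
  1469 − 838 = 631 bp
  2451 − 1469 = 982 bp
  2598 − 2451 = 147 bp
  3881 − 2598 = 1283 bp
  5362 − 3881 = 1481 bp
  5723 − 5362 = 361 bp
Sorted largest to smallest: 1481, 1283, 982, 838, 631, 361, 147 bp.

1481, 1283, 982, 838, 631, 361, 147 bp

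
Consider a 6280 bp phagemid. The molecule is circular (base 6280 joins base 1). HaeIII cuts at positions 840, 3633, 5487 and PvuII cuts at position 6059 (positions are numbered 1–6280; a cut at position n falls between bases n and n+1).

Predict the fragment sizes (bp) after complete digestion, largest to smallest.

Combined cut positions (sorted): 840, 3633, 5487, 6059.
Circular molecule, 4 cuts → 4 fragments:
  3633 − 840 = 2793 bp
  5487 − 3633 = 1854 bp
  6059 − 5487 = 572 bp
  wrap: 6280 − 6059 + 840 = 1061 bp
Sorted largest to smallest: 2793, 1854, 1061, 572 bp.

2793, 1854, 1061, 572 bp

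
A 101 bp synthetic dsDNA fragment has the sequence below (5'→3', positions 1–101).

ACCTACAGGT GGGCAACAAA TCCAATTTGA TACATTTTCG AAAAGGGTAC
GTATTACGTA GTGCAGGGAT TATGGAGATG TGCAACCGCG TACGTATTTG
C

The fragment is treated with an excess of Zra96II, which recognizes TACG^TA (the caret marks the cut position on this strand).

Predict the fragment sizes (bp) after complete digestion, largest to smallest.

Zra96II sites (TACGTA) start at positions 48, 55, 91.
Zra96II cuts after base 4 of each site, so after positions 51, 58, 94.
Linear molecule, 3 cuts → 4 fragments:
  1–51 → 51 bp
  52–58 → 7 bp
  59–94 → 36 bp
  95–101 → 7 bp
Sorted largest to smallest: 51, 36, 7, 7 bp.

51, 36, 7, 7 bp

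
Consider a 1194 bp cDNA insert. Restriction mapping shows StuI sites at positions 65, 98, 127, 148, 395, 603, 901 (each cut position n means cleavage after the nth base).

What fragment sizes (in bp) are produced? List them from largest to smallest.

298, 293, 247, 208, 65, 33, 29, 21 bp

Linear molecule, 7 cuts → 8 fragments:
  65 − 0 = 65 bp
  98 − 65 = 33 bp
  127 − 98 = 29 bp
  148 − 127 = 21 bp
  395 − 148 = 247 bp
  603 − 395 = 208 bp
  901 − 603 = 298 bp
  1194 − 901 = 293 bp
Sorted largest to smallest: 298, 293, 247, 208, 65, 33, 29, 21 bp.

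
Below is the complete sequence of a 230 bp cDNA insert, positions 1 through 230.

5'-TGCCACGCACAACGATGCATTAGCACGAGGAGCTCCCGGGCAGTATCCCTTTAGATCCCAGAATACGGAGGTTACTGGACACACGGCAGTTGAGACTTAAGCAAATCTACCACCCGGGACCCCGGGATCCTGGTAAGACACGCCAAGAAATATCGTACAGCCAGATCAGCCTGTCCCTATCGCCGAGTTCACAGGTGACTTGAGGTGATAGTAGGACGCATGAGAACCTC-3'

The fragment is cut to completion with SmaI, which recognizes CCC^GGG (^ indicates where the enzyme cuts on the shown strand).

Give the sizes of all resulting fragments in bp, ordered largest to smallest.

107, 78, 37, 8 bp

SmaI sites (CCCGGG) start at positions 35, 113, 121.
SmaI cuts after base 3 of each site, so after positions 37, 115, 123.
Linear molecule, 3 cuts → 4 fragments:
  1–37 → 37 bp
  38–115 → 78 bp
  116–123 → 8 bp
  124–230 → 107 bp
Sorted largest to smallest: 107, 78, 37, 8 bp.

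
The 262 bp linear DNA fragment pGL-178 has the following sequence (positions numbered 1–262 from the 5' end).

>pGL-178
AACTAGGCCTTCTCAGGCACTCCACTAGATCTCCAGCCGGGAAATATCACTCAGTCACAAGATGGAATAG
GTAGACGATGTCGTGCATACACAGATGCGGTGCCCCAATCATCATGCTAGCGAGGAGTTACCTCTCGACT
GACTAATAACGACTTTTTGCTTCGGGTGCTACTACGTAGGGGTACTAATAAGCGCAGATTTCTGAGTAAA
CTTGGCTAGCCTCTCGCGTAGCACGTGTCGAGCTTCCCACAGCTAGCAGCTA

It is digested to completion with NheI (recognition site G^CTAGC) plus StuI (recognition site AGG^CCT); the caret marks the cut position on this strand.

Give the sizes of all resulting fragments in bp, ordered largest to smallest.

109, 99, 37, 10, 7 bp

NheI sites (GCTAGC) start at positions 116, 215, 252.
NheI cuts after the first base of each site, so after positions 116, 215, 252.
The StuI site (AGGCCT) starts at position 5.
StuI cuts after base 3 of each site, so after position 7.
Combined cut positions: 7, 116, 215, 252.
Linear molecule, 4 cuts → 5 fragments:
  1–7 → 7 bp
  8–116 → 109 bp
  117–215 → 99 bp
  216–252 → 37 bp
  253–262 → 10 bp
Sorted largest to smallest: 109, 99, 37, 10, 7 bp.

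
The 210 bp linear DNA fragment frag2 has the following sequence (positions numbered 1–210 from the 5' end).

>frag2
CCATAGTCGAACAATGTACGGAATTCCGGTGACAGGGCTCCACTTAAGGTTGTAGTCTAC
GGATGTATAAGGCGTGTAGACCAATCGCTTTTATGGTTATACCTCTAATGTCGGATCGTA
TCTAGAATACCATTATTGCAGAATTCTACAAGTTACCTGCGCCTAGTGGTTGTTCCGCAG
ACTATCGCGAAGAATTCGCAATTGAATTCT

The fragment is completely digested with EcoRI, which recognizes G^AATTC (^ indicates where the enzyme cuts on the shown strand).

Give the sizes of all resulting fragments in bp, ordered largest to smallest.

120, 51, 21, 12, 6 bp

EcoRI sites (GAATTC) start at positions 21, 141, 192, 204.
EcoRI cuts after the first base of each site, so after positions 21, 141, 192, 204.
Linear molecule, 4 cuts → 5 fragments:
  1–21 → 21 bp
  22–141 → 120 bp
  142–192 → 51 bp
  193–204 → 12 bp
  205–210 → 6 bp
Sorted largest to smallest: 120, 51, 21, 12, 6 bp.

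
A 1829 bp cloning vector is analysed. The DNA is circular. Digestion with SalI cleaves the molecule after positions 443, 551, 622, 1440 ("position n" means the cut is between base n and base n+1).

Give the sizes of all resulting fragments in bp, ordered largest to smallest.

Circular molecule, 4 cuts → 4 fragments:
  551 − 443 = 108 bp
  622 − 551 = 71 bp
  1440 − 622 = 818 bp
  wrap: 1829 − 1440 + 443 = 832 bp
Sorted largest to smallest: 832, 818, 108, 71 bp.

832, 818, 108, 71 bp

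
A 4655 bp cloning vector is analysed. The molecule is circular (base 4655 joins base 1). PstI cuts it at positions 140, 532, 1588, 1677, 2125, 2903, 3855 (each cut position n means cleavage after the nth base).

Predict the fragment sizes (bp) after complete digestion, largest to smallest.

Circular molecule, 7 cuts → 7 fragments:
  532 − 140 = 392 bp
  1588 − 532 = 1056 bp
  1677 − 1588 = 89 bp
  2125 − 1677 = 448 bp
  2903 − 2125 = 778 bp
  3855 − 2903 = 952 bp
  wrap: 4655 − 3855 + 140 = 940 bp
Sorted largest to smallest: 1056, 952, 940, 778, 448, 392, 89 bp.

1056, 952, 940, 778, 448, 392, 89 bp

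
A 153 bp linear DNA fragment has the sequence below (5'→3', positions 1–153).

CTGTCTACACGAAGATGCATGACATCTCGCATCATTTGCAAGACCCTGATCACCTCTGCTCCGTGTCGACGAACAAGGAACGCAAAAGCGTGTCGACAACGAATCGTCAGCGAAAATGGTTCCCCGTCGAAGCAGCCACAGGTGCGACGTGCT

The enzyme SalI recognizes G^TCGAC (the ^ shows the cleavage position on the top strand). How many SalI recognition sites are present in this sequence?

2

GTCGAC occurs starting at positions 65, 92.
SalI cuts at 2 sites.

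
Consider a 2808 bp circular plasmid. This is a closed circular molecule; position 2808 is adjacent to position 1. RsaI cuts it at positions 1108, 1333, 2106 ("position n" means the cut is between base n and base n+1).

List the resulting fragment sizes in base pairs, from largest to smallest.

1810, 773, 225 bp

Circular molecule, 3 cuts → 3 fragments:
  1333 − 1108 = 225 bp
  2106 − 1333 = 773 bp
  wrap: 2808 − 2106 + 1108 = 1810 bp
Sorted largest to smallest: 1810, 773, 225 bp.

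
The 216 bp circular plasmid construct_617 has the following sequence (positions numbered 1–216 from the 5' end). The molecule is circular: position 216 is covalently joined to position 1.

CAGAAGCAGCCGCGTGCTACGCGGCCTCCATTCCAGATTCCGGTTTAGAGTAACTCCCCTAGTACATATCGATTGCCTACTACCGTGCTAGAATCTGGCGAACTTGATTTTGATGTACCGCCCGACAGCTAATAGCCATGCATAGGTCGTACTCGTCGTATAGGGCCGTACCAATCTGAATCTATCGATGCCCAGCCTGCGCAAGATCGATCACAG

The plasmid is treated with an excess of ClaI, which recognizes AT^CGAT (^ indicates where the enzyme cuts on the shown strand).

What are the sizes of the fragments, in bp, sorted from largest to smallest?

ClaI sites (ATCGAT) start at positions 68, 184, 206.
ClaI cuts after base 2 of each site, so after positions 69, 185, 207.
Circular molecule, 3 cuts → 3 fragments:
  70–185 → 116 bp
  186–207 → 22 bp
  208–216 then 1–69 → 9 + 69 = 78 bp
Sorted largest to smallest: 116, 78, 22 bp.

116, 78, 22 bp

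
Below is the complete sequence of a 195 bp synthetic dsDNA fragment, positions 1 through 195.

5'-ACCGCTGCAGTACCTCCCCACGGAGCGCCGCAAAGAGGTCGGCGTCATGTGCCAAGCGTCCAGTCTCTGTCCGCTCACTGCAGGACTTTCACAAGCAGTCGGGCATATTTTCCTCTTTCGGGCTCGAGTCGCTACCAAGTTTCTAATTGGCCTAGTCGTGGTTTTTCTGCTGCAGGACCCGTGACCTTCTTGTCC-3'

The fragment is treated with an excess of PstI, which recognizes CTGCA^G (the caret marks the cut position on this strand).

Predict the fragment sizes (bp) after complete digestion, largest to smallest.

PstI sites (CTGCAG) start at positions 5, 78, 170.
PstI cuts after base 5 of each site (before the last base), so after positions 9, 82, 174.
Linear molecule, 3 cuts → 4 fragments:
  1–9 → 9 bp
  10–82 → 73 bp
  83–174 → 92 bp
  175–195 → 21 bp
Sorted largest to smallest: 92, 73, 21, 9 bp.

92, 73, 21, 9 bp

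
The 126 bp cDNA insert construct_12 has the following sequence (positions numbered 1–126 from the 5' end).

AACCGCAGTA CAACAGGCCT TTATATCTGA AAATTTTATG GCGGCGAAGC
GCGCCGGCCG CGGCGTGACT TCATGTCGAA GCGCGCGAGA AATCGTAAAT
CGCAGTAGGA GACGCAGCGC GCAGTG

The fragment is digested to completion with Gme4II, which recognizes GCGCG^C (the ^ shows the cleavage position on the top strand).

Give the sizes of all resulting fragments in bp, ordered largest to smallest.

53, 36, 32, 5 bp

Gme4II sites (GCGCGC) start at positions 49, 81, 117.
Gme4II cuts after base 5 of each site (before the last base), so after positions 53, 85, 121.
Linear molecule, 3 cuts → 4 fragments:
  1–53 → 53 bp
  54–85 → 32 bp
  86–121 → 36 bp
  122–126 → 5 bp
Sorted largest to smallest: 53, 36, 32, 5 bp.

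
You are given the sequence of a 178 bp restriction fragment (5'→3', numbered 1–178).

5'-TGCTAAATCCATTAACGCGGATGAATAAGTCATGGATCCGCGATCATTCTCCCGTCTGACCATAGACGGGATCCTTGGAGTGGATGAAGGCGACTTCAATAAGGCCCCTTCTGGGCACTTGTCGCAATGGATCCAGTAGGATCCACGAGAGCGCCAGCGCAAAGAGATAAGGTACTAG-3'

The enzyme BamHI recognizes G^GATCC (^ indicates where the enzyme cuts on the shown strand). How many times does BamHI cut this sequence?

4

GGATCC occurs starting at positions 34, 69, 129, 139.
BamHI cuts at 4 sites.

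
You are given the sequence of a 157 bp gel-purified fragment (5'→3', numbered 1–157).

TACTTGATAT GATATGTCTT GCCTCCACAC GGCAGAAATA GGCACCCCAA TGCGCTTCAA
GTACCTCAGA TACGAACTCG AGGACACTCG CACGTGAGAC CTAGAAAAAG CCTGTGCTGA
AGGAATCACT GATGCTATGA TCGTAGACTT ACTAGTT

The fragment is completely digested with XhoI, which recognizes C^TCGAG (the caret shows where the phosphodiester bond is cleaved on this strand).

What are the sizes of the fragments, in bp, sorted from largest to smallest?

80, 77 bp

The XhoI site (CTCGAG) starts at position 77.
XhoI cuts after the first base of each site, so after position 77.
Linear molecule, 1 cut → 2 fragments:
  1–77 → 77 bp
  78–157 → 80 bp
Sorted largest to smallest: 80, 77 bp.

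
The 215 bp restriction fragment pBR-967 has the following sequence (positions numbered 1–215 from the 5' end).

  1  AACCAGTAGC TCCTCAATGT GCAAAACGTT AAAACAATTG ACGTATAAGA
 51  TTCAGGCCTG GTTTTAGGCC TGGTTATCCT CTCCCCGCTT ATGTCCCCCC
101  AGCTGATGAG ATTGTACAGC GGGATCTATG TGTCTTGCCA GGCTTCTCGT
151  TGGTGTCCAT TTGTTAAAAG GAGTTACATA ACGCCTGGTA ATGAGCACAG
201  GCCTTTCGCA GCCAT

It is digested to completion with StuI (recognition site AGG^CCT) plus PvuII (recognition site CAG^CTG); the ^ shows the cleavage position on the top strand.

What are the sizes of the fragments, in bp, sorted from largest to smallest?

99, 56, 34, 14, 12 bp

StuI sites (AGGCCT) start at positions 54, 66, 199.
StuI cuts after base 3 of each site, so after positions 56, 68, 201.
The PvuII site (CAGCTG) starts at position 100.
PvuII cuts after base 3 of each site, so after position 102.
Combined cut positions: 56, 68, 102, 201.
Linear molecule, 4 cuts → 5 fragments:
  1–56 → 56 bp
  57–68 → 12 bp
  69–102 → 34 bp
  103–201 → 99 bp
  202–215 → 14 bp
Sorted largest to smallest: 99, 56, 34, 14, 12 bp.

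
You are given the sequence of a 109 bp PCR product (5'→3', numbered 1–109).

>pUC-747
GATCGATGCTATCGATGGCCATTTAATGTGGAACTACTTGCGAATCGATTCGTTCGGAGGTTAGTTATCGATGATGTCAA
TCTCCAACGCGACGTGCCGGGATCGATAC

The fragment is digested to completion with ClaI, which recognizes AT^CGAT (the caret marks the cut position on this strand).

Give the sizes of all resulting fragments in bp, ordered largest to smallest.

ClaI sites (ATCGAT) start at positions 2, 11, 44, 67, 102.
ClaI cuts after base 2 of each site, so after positions 3, 12, 45, 68, 103.
Linear molecule, 5 cuts → 6 fragments:
  1–3 → 3 bp
  4–12 → 9 bp
  13–45 → 33 bp
  46–68 → 23 bp
  69–103 → 35 bp
  104–109 → 6 bp
Sorted largest to smallest: 35, 33, 23, 9, 6, 3 bp.

35, 33, 23, 9, 6, 3 bp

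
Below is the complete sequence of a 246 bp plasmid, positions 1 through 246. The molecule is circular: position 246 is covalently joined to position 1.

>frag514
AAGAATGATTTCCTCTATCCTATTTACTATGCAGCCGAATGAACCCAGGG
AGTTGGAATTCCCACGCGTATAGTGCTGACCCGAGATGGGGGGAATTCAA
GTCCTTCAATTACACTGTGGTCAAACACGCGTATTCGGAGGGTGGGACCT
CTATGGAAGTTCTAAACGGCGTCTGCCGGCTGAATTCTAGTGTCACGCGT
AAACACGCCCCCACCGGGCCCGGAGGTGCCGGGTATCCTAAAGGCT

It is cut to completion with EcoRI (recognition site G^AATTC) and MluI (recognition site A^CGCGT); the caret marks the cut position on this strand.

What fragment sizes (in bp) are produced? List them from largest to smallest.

107, 55, 34, 29, 13, 8 bp

EcoRI sites (GAATTC) start at positions 56, 93, 182.
EcoRI cuts after the first base of each site, so after positions 56, 93, 182.
MluI sites (ACGCGT) start at positions 64, 127, 195.
MluI cuts after the first base of each site, so after positions 64, 127, 195.
Combined cut positions: 56, 64, 93, 127, 182, 195.
Circular molecule, 6 cuts → 6 fragments:
  57–64 → 8 bp
  65–93 → 29 bp
  94–127 → 34 bp
  128–182 → 55 bp
  183–195 → 13 bp
  196–246 then 1–56 → 51 + 56 = 107 bp
Sorted largest to smallest: 107, 55, 34, 29, 13, 8 bp.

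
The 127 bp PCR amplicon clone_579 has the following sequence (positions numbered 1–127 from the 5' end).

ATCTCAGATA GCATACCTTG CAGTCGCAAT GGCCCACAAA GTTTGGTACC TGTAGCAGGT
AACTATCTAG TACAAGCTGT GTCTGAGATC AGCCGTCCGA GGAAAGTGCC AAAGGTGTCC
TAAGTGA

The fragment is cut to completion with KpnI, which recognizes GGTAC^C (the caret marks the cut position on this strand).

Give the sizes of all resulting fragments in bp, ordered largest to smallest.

78, 49 bp

The KpnI site (GGTACC) starts at position 45.
KpnI cuts after base 5 of each site (before the last base), so after position 49.
Linear molecule, 1 cut → 2 fragments:
  1–49 → 49 bp
  50–127 → 78 bp
Sorted largest to smallest: 78, 49 bp.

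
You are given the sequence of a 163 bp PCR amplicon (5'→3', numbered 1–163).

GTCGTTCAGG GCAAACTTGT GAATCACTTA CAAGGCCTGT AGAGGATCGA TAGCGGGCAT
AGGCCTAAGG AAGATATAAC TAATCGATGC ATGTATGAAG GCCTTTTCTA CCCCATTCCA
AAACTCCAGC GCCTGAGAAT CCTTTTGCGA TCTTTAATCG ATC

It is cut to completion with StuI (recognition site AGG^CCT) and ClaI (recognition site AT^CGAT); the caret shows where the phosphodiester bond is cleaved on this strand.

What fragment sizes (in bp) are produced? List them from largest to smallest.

StuI sites (AGGCCT) start at positions 33, 61, 99.
StuI cuts after base 3 of each site, so after positions 35, 63, 101.
ClaI sites (ATCGAT) start at positions 46, 83, 157.
ClaI cuts after base 2 of each site, so after positions 47, 84, 158.
Combined cut positions: 35, 47, 63, 84, 101, 158.
Linear molecule, 6 cuts → 7 fragments:
  1–35 → 35 bp
  36–47 → 12 bp
  48–63 → 16 bp
  64–84 → 21 bp
  85–101 → 17 bp
  102–158 → 57 bp
  159–163 → 5 bp
Sorted largest to smallest: 57, 35, 21, 17, 16, 12, 5 bp.

57, 35, 21, 17, 16, 12, 5 bp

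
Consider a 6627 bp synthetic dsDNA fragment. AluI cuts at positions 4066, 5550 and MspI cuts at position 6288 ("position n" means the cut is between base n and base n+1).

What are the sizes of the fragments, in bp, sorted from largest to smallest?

Combined cut positions (sorted): 4066, 5550, 6288.
Linear molecule, 3 cuts → 4 fragments:
  4066 − 0 = 4066 bp
  5550 − 4066 = 1484 bp
  6288 − 5550 = 738 bp
  6627 − 6288 = 339 bp
Sorted largest to smallest: 4066, 1484, 738, 339 bp.

4066, 1484, 738, 339 bp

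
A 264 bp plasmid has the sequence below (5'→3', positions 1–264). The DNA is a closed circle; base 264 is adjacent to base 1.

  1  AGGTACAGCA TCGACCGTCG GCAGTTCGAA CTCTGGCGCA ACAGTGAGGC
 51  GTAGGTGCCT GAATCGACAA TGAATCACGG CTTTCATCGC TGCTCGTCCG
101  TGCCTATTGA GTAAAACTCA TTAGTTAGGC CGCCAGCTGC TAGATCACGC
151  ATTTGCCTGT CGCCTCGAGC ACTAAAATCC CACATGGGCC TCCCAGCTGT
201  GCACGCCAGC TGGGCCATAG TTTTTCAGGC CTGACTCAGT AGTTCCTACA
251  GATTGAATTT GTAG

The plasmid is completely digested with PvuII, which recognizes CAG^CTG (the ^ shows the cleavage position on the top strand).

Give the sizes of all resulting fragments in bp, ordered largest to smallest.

PvuII sites (CAGCTG) start at positions 134, 194, 207.
PvuII cuts after base 3 of each site, so after positions 136, 196, 209.
Circular molecule, 3 cuts → 3 fragments:
  137–196 → 60 bp
  197–209 → 13 bp
  210–264 then 1–136 → 55 + 136 = 191 bp
Sorted largest to smallest: 191, 60, 13 bp.

191, 60, 13 bp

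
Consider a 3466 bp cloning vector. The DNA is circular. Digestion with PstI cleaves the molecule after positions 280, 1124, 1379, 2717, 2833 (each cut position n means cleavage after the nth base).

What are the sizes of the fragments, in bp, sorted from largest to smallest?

1338, 913, 844, 255, 116 bp

Circular molecule, 5 cuts → 5 fragments:
  1124 − 280 = 844 bp
  1379 − 1124 = 255 bp
  2717 − 1379 = 1338 bp
  2833 − 2717 = 116 bp
  wrap: 3466 − 2833 + 280 = 913 bp
Sorted largest to smallest: 1338, 913, 844, 255, 116 bp.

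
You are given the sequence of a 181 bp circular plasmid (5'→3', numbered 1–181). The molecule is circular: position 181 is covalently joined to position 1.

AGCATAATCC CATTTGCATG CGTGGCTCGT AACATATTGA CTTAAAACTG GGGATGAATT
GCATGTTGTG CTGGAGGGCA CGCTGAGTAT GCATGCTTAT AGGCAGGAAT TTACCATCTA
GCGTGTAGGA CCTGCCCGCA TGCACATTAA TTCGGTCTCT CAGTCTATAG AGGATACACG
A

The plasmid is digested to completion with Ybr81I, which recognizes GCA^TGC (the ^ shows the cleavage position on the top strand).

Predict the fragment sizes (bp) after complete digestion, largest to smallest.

75, 59, 47 bp

Ybr81I sites (GCATGC) start at positions 16, 91, 138.
Ybr81I cuts after base 3 of each site, so after positions 18, 93, 140.
Circular molecule, 3 cuts → 3 fragments:
  19–93 → 75 bp
  94–140 → 47 bp
  141–181 then 1–18 → 41 + 18 = 59 bp
Sorted largest to smallest: 75, 59, 47 bp.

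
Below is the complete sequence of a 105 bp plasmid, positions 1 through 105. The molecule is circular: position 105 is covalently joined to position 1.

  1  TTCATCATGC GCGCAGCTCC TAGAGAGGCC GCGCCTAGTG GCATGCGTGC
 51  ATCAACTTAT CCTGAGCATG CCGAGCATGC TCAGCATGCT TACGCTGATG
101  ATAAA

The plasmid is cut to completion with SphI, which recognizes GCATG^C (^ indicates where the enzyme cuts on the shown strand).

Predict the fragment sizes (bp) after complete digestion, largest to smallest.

62, 25, 9, 9 bp

SphI sites (GCATGC) start at positions 41, 66, 75, 84.
SphI cuts after base 5 of each site (before the last base), so after positions 45, 70, 79, 88.
Circular molecule, 4 cuts → 4 fragments:
  46–70 → 25 bp
  71–79 → 9 bp
  80–88 → 9 bp
  89–105 then 1–45 → 17 + 45 = 62 bp
Sorted largest to smallest: 62, 25, 9, 9 bp.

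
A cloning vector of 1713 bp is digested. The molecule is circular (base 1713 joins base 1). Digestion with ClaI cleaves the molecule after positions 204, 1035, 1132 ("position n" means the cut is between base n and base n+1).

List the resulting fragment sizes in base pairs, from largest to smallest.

Circular molecule, 3 cuts → 3 fragments:
  1035 − 204 = 831 bp
  1132 − 1035 = 97 bp
  wrap: 1713 − 1132 + 204 = 785 bp
Sorted largest to smallest: 831, 785, 97 bp.

831, 785, 97 bp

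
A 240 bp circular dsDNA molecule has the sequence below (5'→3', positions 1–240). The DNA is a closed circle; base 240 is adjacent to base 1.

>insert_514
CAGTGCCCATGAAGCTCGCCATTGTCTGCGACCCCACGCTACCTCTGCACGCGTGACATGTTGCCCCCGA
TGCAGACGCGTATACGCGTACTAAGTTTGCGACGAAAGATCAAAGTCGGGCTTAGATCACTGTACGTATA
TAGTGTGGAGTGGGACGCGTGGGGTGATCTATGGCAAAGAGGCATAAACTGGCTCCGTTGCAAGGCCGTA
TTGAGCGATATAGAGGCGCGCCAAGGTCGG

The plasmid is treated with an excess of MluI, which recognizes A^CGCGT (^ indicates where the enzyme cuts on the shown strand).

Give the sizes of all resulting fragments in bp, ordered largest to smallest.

134, 71, 27, 8 bp

MluI sites (ACGCGT) start at positions 49, 76, 84, 155.
MluI cuts after the first base of each site, so after positions 49, 76, 84, 155.
Circular molecule, 4 cuts → 4 fragments:
  50–76 → 27 bp
  77–84 → 8 bp
  85–155 → 71 bp
  156–240 then 1–49 → 85 + 49 = 134 bp
Sorted largest to smallest: 134, 71, 27, 8 bp.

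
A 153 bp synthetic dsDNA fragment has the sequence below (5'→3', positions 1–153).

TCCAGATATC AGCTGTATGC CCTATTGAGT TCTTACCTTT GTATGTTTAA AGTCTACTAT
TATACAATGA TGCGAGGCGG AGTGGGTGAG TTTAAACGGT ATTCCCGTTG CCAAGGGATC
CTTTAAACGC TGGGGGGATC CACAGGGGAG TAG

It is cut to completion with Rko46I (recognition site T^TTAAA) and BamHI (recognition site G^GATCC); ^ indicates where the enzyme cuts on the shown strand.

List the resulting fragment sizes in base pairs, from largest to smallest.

Rko46I sites (TTTAAA) start at positions 46, 91, 122.
Rko46I cuts after the first base of each site, so after positions 46, 91, 122.
BamHI sites (GGATCC) start at positions 116, 136.
BamHI cuts after the first base of each site, so after positions 116, 136.
Combined cut positions: 46, 91, 116, 122, 136.
Linear molecule, 5 cuts → 6 fragments:
  1–46 → 46 bp
  47–91 → 45 bp
  92–116 → 25 bp
  117–122 → 6 bp
  123–136 → 14 bp
  137–153 → 17 bp
Sorted largest to smallest: 46, 45, 25, 17, 14, 6 bp.

46, 45, 25, 17, 14, 6 bp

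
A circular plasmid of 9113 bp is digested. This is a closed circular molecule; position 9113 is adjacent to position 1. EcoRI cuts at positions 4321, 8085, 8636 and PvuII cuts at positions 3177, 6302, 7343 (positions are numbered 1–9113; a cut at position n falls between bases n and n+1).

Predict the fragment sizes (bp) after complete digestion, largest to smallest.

3654, 1981, 1144, 1041, 742, 551 bp

Combined cut positions (sorted): 3177, 4321, 6302, 7343, 8085, 8636.
Circular molecule, 6 cuts → 6 fragments:
  4321 − 3177 = 1144 bp
  6302 − 4321 = 1981 bp
  7343 − 6302 = 1041 bp
  8085 − 7343 = 742 bp
  8636 − 8085 = 551 bp
  wrap: 9113 − 8636 + 3177 = 3654 bp
Sorted largest to smallest: 3654, 1981, 1144, 1041, 742, 551 bp.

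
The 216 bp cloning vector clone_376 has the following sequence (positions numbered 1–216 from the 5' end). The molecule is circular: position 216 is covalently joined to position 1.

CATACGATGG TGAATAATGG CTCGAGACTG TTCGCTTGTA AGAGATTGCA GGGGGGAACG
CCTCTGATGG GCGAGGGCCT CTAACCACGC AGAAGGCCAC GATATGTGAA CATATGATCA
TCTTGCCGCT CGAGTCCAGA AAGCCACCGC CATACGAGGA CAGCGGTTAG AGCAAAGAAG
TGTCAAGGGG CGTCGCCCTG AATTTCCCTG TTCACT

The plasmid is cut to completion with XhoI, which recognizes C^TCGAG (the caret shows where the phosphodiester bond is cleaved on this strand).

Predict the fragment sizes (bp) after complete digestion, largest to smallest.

XhoI sites (CTCGAG) start at positions 21, 129.
XhoI cuts after the first base of each site, so after positions 21, 129.
Circular molecule, 2 cuts → 2 fragments:
  22–129 → 108 bp
  130–216 then 1–21 → 87 + 21 = 108 bp
Sorted largest to smallest: 108, 108 bp.

108, 108 bp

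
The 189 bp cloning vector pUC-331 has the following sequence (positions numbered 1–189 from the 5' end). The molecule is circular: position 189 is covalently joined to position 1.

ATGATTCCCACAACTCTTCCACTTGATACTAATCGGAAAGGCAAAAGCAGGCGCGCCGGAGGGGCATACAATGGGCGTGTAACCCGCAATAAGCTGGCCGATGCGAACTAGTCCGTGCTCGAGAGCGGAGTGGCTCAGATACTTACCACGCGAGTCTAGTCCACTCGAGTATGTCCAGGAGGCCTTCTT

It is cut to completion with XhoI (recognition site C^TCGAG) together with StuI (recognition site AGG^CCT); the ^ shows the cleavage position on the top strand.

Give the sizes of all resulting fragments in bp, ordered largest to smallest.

125, 46, 18 bp

XhoI sites (CTCGAG) start at positions 118, 164.
XhoI cuts after the first base of each site, so after positions 118, 164.
The StuI site (AGGCCT) starts at position 180.
StuI cuts after base 3 of each site, so after position 182.
Combined cut positions: 118, 164, 182.
Circular molecule, 3 cuts → 3 fragments:
  119–164 → 46 bp
  165–182 → 18 bp
  183–189 then 1–118 → 7 + 118 = 125 bp
Sorted largest to smallest: 125, 46, 18 bp.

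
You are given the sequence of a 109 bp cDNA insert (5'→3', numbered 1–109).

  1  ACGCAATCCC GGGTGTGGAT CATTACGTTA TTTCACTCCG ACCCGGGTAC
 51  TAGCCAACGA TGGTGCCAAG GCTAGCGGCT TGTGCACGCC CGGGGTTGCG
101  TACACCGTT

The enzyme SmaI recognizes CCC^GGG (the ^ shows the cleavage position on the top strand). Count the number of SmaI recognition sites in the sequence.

3

CCCGGG occurs starting at positions 8, 42, 89.
SmaI cuts at 3 sites.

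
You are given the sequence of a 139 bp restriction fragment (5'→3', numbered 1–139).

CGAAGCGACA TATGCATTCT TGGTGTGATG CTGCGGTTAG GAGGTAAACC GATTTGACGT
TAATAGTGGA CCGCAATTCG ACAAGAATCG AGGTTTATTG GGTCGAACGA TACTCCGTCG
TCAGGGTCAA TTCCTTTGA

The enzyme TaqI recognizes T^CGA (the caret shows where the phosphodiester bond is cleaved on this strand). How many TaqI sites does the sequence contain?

3

TCGA occurs starting at positions 78, 88, 103.
TaqI cuts at 3 sites.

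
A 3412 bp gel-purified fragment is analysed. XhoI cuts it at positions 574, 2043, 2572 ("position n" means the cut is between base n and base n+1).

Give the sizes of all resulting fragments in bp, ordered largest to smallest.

1469, 840, 574, 529 bp

Linear molecule, 3 cuts → 4 fragments:
  574 − 0 = 574 bp
  2043 − 574 = 1469 bp
  2572 − 2043 = 529 bp
  3412 − 2572 = 840 bp
Sorted largest to smallest: 1469, 840, 574, 529 bp.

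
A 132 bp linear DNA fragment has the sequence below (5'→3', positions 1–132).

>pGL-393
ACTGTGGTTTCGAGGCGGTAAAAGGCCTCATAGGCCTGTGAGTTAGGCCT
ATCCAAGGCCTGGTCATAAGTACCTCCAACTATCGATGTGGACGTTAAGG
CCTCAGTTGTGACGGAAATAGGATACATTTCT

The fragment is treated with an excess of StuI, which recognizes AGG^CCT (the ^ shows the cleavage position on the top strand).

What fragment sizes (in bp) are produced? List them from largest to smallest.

StuI sites (AGGCCT) start at positions 23, 32, 45, 56, 98.
StuI cuts after base 3 of each site, so after positions 25, 34, 47, 58, 100.
Linear molecule, 5 cuts → 6 fragments:
  1–25 → 25 bp
  26–34 → 9 bp
  35–47 → 13 bp
  48–58 → 11 bp
  59–100 → 42 bp
  101–132 → 32 bp
Sorted largest to smallest: 42, 32, 25, 13, 11, 9 bp.

42, 32, 25, 13, 11, 9 bp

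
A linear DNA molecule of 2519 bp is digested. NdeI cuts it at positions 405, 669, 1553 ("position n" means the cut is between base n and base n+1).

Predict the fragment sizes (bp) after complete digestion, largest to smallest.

966, 884, 405, 264 bp

Linear molecule, 3 cuts → 4 fragments:
  405 − 0 = 405 bp
  669 − 405 = 264 bp
  1553 − 669 = 884 bp
  2519 − 1553 = 966 bp
Sorted largest to smallest: 966, 884, 405, 264 bp.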